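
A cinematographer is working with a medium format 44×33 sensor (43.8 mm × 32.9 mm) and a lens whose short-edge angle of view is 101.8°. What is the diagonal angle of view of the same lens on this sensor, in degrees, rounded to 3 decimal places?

From the short-edge AOV: f = 32.9 / (2·tan(50.9°)) = 32.9 / 2.46100 ≈ 13.3686 mm.
Sensor diagonal = √(43.8² + 32.9²) = √3000.8500 ≈ 54.7800 mm.
Diagonal AOV = 2·arctan(54.7800 / (2 × 13.3686)) = 2·arctan(2.04884) ≈ 127.9677°.

127.968°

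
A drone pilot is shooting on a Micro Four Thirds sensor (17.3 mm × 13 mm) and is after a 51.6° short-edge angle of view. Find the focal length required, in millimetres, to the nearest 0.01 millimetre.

From α = 2·arctan(h/2f) we get f = h / (2·tan(α/2)).
With h = 13 mm and α/2 = 25.8°, tan(α/2) ≈ 0.48342, so f ≈ 13 / 0.96684 ≈ 13.4459 mm.

13.45 mm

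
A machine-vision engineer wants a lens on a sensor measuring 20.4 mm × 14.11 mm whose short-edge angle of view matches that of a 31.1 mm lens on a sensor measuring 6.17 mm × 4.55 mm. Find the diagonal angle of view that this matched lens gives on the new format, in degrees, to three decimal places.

14.655°

Equal short-edge AOV ⇒ f₂ = f₁ · 14.11/4.55 = 31.1 × 3.10110 ≈ 96.4442 mm.
Sensor diagonal = √(20.4² + 14.11²) = √615.2521 ≈ 24.8043 mm.
Diagonal AOV on the new format = 2·arctan(24.8043 / (2 × 96.4442)) = 2·arctan(0.12859) ≈ 14.6554°.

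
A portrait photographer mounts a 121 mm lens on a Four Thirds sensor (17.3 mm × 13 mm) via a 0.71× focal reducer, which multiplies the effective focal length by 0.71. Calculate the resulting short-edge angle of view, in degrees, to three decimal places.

8.654°

Effective focal length f = 121 × 0.71 = 85.91 mm.
α = 2·arctan(13 / (2 × 85.91)) = 2·arctan(0.07566) ≈ 8.6536°.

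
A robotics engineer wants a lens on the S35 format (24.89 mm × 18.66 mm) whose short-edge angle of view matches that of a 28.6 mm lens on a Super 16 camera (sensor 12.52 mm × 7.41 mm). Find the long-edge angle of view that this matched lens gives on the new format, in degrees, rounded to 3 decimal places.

Equal short-edge AOV ⇒ f₂ = f₁ · 18.66/7.41 = 28.6 × 2.51822 ≈ 72.0211 mm.
Long-edge AOV on the new format = 2·arctan(24.89 / (2 × 72.0211)) = 2·arctan(0.17280) ≈ 19.6074°.

19.607°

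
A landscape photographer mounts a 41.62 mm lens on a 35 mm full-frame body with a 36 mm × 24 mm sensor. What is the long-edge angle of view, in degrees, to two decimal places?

46.78°

Angle of view α = 2·arctan(w/2f) with w = 36 mm and f = 41.62 mm.
w/2f = 0.43248; arctan(0.43248) ≈ 23.3877°, so α ≈ 46.7755°.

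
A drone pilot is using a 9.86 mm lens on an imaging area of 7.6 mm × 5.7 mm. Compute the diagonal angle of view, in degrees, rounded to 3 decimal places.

51.444°

Sensor diagonal = √(7.6² + 5.7²) = √90.2500 ≈ 9.5000 mm.
Angle of view α = 2·arctan(d/2f) with d = 9.5000 mm and f = 9.86 mm.
d/2f = 0.48174; arctan(0.48174) ≈ 25.7222°, so α ≈ 51.4444°.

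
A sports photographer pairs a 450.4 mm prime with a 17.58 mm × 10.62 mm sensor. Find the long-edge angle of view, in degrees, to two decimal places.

Angle of view α = 2·arctan(w/2f) with w = 17.58 mm and f = 450.4 mm.
w/2f = 0.01952; arctan(0.01952) ≈ 1.1180°, so α ≈ 2.2361°.

2.24°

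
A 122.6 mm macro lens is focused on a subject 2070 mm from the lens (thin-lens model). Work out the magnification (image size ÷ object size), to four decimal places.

Thin lens: 1/f = 1/dₒ + 1/dᵢ → 1/dᵢ = 1/122.6 − 1/2070 = 0.0076735 mm⁻¹, so dᵢ ≈ 130.3184 mm.
Magnification m = dᵢ/dₒ = 130.3184/2070 ≈ 0.06296.

0.0630×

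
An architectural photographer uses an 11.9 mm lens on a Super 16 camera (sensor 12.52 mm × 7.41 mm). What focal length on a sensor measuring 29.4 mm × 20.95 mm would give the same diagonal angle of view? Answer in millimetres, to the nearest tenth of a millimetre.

29.5 mm

Sensor diagonal = √(12.52² + 7.41²) = √211.6585 ≈ 14.5485 mm.
Sensor diagonal = √(29.4² + 20.95²) = √1303.2625 ≈ 36.1007 mm.
Equal angle of view means equal diagonal/f ratio, so f₂ = f₁ · (diagonal₂/diagonal₁) = 11.9 × 36.1007/14.5485.
f₂ = 11.9 × 2.48141 ≈ 29.529 mm.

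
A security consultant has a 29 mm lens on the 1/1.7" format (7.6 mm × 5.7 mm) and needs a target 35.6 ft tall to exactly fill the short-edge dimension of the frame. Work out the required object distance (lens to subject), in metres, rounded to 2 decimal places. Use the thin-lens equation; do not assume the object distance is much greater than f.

W: 35.6 ft × 304.8 mm/ft = 10850.88 mm.
Magnification m = h/W = dᵢ/dₒ; combined with 1/f = 1/dₒ + 1/dᵢ this gives dₒ = f·(1 + W/h).
dₒ = 29 mm × (1 + 10850.9/5.7) = 29 × 1904.6631 ≈ 55235.230 mm = 55.2352 m.

55.24 m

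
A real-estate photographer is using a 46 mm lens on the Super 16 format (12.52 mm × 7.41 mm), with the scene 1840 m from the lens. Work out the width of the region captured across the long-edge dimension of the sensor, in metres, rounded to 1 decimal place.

500.8 m

dₒ: 1840 m = 1.84e+06 mm.
Similar triangles through the lens centre give W/dₒ = w/dᵢ; with 1/f = 1/dₒ + 1/dᵢ this gives W = w·(dₒ − f)/f.
W = 12.52 mm × (1.84e+06 − 46) / 46 = 12.52 × 39999.0000 ≈ 500787.480 mm = 500.787 m.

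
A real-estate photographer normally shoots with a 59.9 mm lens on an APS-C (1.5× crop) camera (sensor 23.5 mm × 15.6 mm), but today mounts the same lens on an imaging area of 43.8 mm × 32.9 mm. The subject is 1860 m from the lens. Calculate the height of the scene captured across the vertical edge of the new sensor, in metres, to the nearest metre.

1022 m

The focal length stays 59.9 mm; the relevant sensor dimension is now h = 32.9 mm. Object distance dₒ = 1860 m = 1.86e+06 mm.
Thin-lens field height W = h·(dₒ − f)/f = 32.9 × (1.86e+06 − 59.9)/59.9 ≈ 1021569.771 mm = 1021.57 m.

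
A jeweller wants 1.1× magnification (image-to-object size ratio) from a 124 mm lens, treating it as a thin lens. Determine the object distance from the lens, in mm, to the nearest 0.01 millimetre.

236.73 mm

With m = dᵢ/dₒ and 1/f = 1/dₒ + 1/dᵢ, substituting dᵢ = m·dₒ gives 1/f = (1 + 1/m)/dₒ, hence dₒ = f·(1 + 1/m).
dₒ = 124 × (1 + 1/1.1) = 124 × 1.90909 ≈ 236.727 mm.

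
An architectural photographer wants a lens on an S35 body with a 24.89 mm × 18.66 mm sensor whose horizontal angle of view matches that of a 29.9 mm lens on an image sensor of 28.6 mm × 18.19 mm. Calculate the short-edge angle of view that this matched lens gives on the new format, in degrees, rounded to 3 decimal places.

39.451°

Equal horizontal AOV ⇒ f₂ = f₁ · 24.89/28.6 = 29.9 × 0.87028 ≈ 26.0214 mm.
Short-edge AOV on the new format = 2·arctan(18.66 / (2 × 26.0214)) = 2·arctan(0.35855) ≈ 39.4507°.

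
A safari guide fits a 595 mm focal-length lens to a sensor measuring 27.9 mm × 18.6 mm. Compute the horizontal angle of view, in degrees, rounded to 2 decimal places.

2.69°

Angle of view α = 2·arctan(w/2f) with w = 27.9 mm and f = 595 mm.
w/2f = 0.02345; arctan(0.02345) ≈ 1.3431°, so α ≈ 2.6862°.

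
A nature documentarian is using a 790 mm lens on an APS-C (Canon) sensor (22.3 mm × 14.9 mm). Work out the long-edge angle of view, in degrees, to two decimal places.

1.62°

Angle of view α = 2·arctan(w/2f) with w = 22.3 mm and f = 790 mm.
w/2f = 0.01411; arctan(0.01411) ≈ 0.8086°, so α ≈ 1.6172°.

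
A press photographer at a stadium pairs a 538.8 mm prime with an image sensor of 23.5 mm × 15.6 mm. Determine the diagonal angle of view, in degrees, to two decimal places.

3.00°

Sensor diagonal = √(23.5² + 15.6²) = √795.6100 ≈ 28.2066 mm.
Angle of view α = 2·arctan(d/2f) with d = 28.2066 mm and f = 538.8 mm.
d/2f = 0.02618; arctan(0.02618) ≈ 1.4994°, so α ≈ 2.9988°.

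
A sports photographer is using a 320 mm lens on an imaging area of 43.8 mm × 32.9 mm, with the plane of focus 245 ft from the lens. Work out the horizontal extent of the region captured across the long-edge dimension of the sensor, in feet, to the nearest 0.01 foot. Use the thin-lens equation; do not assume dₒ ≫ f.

dₒ: 245 ft × 304.8 mm/ft = 74676.00 mm.
Similar triangles through the lens centre give W/dₒ = w/dᵢ; with 1/f = 1/dₒ + 1/dᵢ this gives W = w·(dₒ − f)/f.
W = 43.8 mm × (74676 − 320) / 320 = 43.8 × 232.3625 ≈ 10177.477 mm = 10177.477/304.8 ft = 33.3907 ft.

33.39 ft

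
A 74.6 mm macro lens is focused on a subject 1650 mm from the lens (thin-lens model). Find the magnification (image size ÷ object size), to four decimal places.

Thin lens: 1/f = 1/dₒ + 1/dᵢ → 1/dᵢ = 1/74.6 − 1/1650 = 0.0127988 mm⁻¹, so dᵢ ≈ 78.1325 mm.
Magnification m = dᵢ/dₒ = 78.1325/1650 ≈ 0.04735.

0.0474×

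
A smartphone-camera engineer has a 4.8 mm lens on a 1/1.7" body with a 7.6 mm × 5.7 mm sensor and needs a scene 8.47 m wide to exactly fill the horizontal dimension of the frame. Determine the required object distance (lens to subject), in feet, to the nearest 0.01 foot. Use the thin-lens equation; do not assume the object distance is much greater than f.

W: 8.47 m = 8470 mm.
Magnification m = w/W = dᵢ/dₒ; combined with 1/f = 1/dₒ + 1/dᵢ this gives dₒ = f·(1 + W/w).
dₒ = 4.8 mm × (1 + 8470/7.6) = 4.8 × 1115.4737 ≈ 5354.274 mm = 5354.274/304.8 ft = 17.5665 ft.

17.57 ft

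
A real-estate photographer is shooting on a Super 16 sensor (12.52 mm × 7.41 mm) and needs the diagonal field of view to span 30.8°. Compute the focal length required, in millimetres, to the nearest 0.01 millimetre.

Sensor diagonal = √(12.52² + 7.41²) = √211.6585 ≈ 14.5485 mm.
From α = 2·arctan(d/2f) we get f = d / (2·tan(α/2)).
With d = 14.5485 mm and α/2 = 15.4°, tan(α/2) ≈ 0.27545, so f ≈ 14.5485 / 0.55089 ≈ 26.4090 mm.

26.41 mm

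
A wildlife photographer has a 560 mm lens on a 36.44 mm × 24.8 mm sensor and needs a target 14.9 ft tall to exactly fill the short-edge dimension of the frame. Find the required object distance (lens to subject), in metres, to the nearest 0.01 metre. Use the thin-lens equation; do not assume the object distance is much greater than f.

103.11 m

W: 14.9 ft × 304.8 mm/ft = 4541.52 mm.
Magnification m = h/W = dᵢ/dₒ; combined with 1/f = 1/dₒ + 1/dᵢ this gives dₒ = f·(1 + W/h).
dₒ = 560 mm × (1 + 4541.52/24.8) = 560 × 184.1258 ≈ 103110.448 mm = 103.11 m.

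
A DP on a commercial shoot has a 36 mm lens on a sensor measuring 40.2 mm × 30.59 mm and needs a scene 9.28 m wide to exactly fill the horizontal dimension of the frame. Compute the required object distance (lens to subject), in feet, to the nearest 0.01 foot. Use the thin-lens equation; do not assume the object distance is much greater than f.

27.38 ft

W: 9.28 m = 9280 mm.
Magnification m = w/W = dᵢ/dₒ; combined with 1/f = 1/dₒ + 1/dᵢ this gives dₒ = f·(1 + W/w).
dₒ = 36 mm × (1 + 9280/40.2) = 36 × 231.8458 ≈ 8346.448 mm = 8346.448/304.8 ft = 27.3834 ft.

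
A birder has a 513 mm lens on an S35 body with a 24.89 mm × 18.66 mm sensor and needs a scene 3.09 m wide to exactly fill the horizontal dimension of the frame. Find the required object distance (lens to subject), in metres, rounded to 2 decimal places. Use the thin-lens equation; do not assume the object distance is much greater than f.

W: 3.09 m = 3090 mm.
Magnification m = w/W = dᵢ/dₒ; combined with 1/f = 1/dₒ + 1/dᵢ this gives dₒ = f·(1 + W/w).
dₒ = 513 mm × (1 + 3090/24.89) = 513 × 125.1462 ≈ 64200.023 mm = 64.2 m.

64.20 m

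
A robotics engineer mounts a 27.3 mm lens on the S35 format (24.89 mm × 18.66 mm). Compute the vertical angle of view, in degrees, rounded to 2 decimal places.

Angle of view α = 2·arctan(h/2f) with h = 18.66 mm and f = 27.3 mm.
h/2f = 0.34176; arctan(0.34176) ≈ 18.8683°, so α ≈ 37.7366°.

37.74°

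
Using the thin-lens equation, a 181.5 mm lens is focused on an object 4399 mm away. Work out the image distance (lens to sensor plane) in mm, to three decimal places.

1/dᵢ = 1/f − 1/dₒ = 1/181.5 − 1/4399 = 0.0052823 mm⁻¹.
dᵢ = 1/0.0052823 ≈ 189.3108 mm.

189.311 mm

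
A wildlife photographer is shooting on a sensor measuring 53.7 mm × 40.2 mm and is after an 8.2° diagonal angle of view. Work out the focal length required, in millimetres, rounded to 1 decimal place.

Sensor diagonal = √(53.7² + 40.2²) = √4499.7300 ≈ 67.0800 mm.
From α = 2·arctan(d/2f) we get f = d / (2·tan(α/2)).
With d = 67.0800 mm and α/2 = 4.1°, tan(α/2) ≈ 0.07168, so f ≈ 67.0800 / 0.14336 ≈ 467.9073 mm.

467.9 mm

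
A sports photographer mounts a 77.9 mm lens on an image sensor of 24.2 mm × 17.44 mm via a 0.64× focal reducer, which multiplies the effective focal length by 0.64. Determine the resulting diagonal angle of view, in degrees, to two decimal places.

Effective focal length f = 77.9 × 0.64 = 49.856 mm.
Sensor diagonal = √(24.2² + 17.44²) = √889.7936 ≈ 29.8294 mm.
α = 2·arctan(29.829 / (2 × 49.856)) = 2·arctan(0.29916) ≈ 33.3097°.

33.31°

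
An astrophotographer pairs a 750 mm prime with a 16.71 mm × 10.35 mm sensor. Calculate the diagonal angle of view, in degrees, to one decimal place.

Sensor diagonal = √(16.71² + 10.35²) = √386.3466 ≈ 19.6557 mm.
Angle of view α = 2·arctan(d/2f) with d = 19.6557 mm and f = 750 mm.
d/2f = 0.01310; arctan(0.01310) ≈ 0.7507°, so α ≈ 1.5015°.

1.5°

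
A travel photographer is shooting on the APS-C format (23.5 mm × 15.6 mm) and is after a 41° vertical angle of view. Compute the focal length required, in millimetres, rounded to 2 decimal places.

From α = 2·arctan(h/2f) we get f = h / (2·tan(α/2)).
With h = 15.6 mm and α/2 = 20.5°, tan(α/2) ≈ 0.37388, so f ≈ 15.6 / 0.74777 ≈ 20.8620 mm.

20.86 mm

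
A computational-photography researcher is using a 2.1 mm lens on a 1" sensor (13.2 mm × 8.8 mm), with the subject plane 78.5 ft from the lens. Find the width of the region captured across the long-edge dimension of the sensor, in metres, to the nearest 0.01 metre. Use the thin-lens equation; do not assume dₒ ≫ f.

150.38 m

dₒ: 78.5 ft × 304.8 mm/ft = 23926.80 mm.
Similar triangles through the lens centre give W/dₒ = w/dᵢ; with 1/f = 1/dₒ + 1/dᵢ this gives W = w·(dₒ − f)/f.
W = 13.2 mm × (23926.8 − 2.1) / 2.1 = 13.2 × 11392.7139 ≈ 150383.824 mm = 150.384 m.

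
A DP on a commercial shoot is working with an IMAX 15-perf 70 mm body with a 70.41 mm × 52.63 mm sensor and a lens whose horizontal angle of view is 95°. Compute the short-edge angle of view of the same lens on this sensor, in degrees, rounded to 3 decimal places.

From the horizontal AOV: f = 70.41 / (2·tan(47.5°)) = 70.41 / 2.18262 ≈ 32.2594 mm.
Short-edge AOV = 2·arctan(52.63 / (2 × 32.2594)) = 2·arctan(0.81573) ≈ 78.4103°.

78.410°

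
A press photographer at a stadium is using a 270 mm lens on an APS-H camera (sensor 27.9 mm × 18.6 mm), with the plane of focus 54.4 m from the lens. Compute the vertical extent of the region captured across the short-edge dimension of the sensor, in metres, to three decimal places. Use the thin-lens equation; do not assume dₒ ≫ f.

dₒ: 54.4 m = 54400 mm.
Similar triangles through the lens centre give W/dₒ = h/dᵢ; with 1/f = 1/dₒ + 1/dᵢ this gives W = h·(dₒ − f)/f.
W = 18.6 mm × (54400 − 270) / 270 = 18.6 × 200.4815 ≈ 3728.956 mm = 3.72896 m.

3.729 m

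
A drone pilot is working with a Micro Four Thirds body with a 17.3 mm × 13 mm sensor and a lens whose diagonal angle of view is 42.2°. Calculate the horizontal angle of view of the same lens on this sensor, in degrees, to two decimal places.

34.29°

Sensor diagonal = √(17.3² + 13²) = √468.2900 ≈ 21.6400 mm.
From the diagonal AOV: f = 21.6400 / (2·tan(21.1°)) = 21.6400 / 0.77174 ≈ 28.0407 mm.
Horizontal AOV = 2·arctan(17.3 / (2 × 28.0407)) = 2·arctan(0.30848) ≈ 34.2879°.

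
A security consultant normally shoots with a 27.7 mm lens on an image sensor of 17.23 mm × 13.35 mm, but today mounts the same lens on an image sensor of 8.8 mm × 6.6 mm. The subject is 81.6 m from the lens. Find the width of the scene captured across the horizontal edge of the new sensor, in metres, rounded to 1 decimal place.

The focal length stays 27.7 mm; the relevant sensor dimension is now w = 8.8 mm. Object distance dₒ = 81.6 m = 81600 mm.
Thin-lens field width W = w·(dₒ − f)/f = 8.8 × (81600 − 27.7)/27.7 ≈ 25914.666 mm = 25.9147 m.

25.9 m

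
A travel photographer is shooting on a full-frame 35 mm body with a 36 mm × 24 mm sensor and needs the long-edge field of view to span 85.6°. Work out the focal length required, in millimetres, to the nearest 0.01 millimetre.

19.44 mm

From α = 2·arctan(w/2f) we get f = w / (2·tan(α/2)).
With w = 36 mm and α/2 = 42.8°, tan(α/2) ≈ 0.92601, so f ≈ 36 / 1.85202 ≈ 19.4382 mm.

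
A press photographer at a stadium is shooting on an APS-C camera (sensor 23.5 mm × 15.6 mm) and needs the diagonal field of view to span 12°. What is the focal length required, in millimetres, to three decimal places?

Sensor diagonal = √(23.5² + 15.6²) = √795.6100 ≈ 28.2066 mm.
From α = 2·arctan(d/2f) we get f = d / (2·tan(α/2)).
With d = 28.2066 mm and α/2 = 6°, tan(α/2) ≈ 0.10510, so f ≈ 28.2066 / 0.21021 ≈ 134.1837 mm.

134.184 mm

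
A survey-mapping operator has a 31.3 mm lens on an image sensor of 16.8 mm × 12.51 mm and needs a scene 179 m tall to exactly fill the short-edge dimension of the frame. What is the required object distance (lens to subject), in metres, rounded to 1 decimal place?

W: 179 m = 179000 mm.
Magnification m = h/W = dᵢ/dₒ; combined with 1/f = 1/dₒ + 1/dᵢ this gives dₒ = f·(1 + W/h).
dₒ = 31.3 mm × (1 + 179000/12.51) = 31.3 × 14309.5532 ≈ 447889.014 mm = 447.889 m.

447.9 m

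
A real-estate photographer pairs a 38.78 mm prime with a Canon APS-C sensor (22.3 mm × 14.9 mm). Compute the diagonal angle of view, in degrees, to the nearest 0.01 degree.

38.15°

Sensor diagonal = √(22.3² + 14.9²) = √719.3000 ≈ 26.8198 mm.
Angle of view α = 2·arctan(d/2f) with d = 26.8198 mm and f = 38.78 mm.
d/2f = 0.34579; arctan(0.34579) ≈ 19.0751°, so α ≈ 38.1501°.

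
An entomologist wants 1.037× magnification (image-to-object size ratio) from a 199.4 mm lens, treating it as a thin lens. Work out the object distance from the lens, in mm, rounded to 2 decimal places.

391.69 mm

With m = dᵢ/dₒ and 1/f = 1/dₒ + 1/dᵢ, substituting dᵢ = m·dₒ gives 1/f = (1 + 1/m)/dₒ, hence dₒ = f·(1 + 1/m).
dₒ = 199.4 × (1 + 1/1.037) = 199.4 × 1.96432 ≈ 391.685 mm.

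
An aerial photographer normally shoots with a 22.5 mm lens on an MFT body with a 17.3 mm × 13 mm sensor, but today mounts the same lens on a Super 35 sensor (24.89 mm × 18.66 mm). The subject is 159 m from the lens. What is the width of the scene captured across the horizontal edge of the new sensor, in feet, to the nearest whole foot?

577 ft

The focal length stays 22.5 mm; the relevant sensor dimension is now w = 24.89 mm. Object distance dₒ = 159 m = 159000 mm.
Thin-lens field width W = w·(dₒ − f)/f = 24.89 × (159000 − 22.5)/22.5 ≈ 175864.443 mm = 175864.443/304.8 ft = 576.983 ft.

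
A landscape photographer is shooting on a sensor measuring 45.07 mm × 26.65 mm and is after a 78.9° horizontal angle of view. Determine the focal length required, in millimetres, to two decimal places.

From α = 2·arctan(w/2f) we get f = w / (2·tan(α/2)).
With w = 45.07 mm and α/2 = 39.45°, tan(α/2) ≈ 0.82287, so f ≈ 45.07 / 1.64574 ≈ 27.3858 mm.

27.39 mm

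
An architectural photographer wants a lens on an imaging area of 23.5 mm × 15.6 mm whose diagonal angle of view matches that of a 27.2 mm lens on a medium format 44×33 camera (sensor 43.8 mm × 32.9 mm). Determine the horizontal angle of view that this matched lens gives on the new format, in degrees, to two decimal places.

Sensor diagonal = √(43.8² + 32.9²) = √3000.8500 ≈ 54.7800 mm.
Sensor diagonal = √(23.5² + 15.6²) = √795.6100 ≈ 28.2066 mm.
Equal diagonal AOV ⇒ f₂ = f₁ · 28.2066/54.7800 = 27.2 × 0.51491 ≈ 14.0054 mm.
Horizontal AOV on the new format = 2·arctan(23.5 / (2 × 14.0054)) = 2·arctan(0.83896) ≈ 79.9906°.

79.99°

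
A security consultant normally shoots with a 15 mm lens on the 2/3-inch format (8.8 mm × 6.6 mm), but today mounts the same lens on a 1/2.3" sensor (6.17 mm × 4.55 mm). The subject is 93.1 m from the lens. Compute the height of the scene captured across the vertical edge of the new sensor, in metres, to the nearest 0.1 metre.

28.2 m

The focal length stays 15 mm; the relevant sensor dimension is now h = 4.55 mm. Object distance dₒ = 93.1 m = 93100 mm.
Thin-lens field height W = h·(dₒ − f)/f = 4.55 × (93100 − 15)/15 ≈ 28235.783 mm = 28.2358 m.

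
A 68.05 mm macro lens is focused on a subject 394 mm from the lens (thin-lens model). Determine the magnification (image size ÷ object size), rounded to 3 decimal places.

Thin lens: 1/f = 1/dₒ + 1/dᵢ → 1/dᵢ = 1/68.05 − 1/394 = 0.0121570 mm⁻¹, so dᵢ ≈ 82.2571 mm.
Magnification m = dᵢ/dₒ = 82.2571/394 ≈ 0.20877.

0.209×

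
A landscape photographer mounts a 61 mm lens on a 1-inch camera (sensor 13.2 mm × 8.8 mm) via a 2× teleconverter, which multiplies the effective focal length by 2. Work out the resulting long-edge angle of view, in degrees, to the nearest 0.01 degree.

Effective focal length f = 61 × 2 = 122 mm.
α = 2·arctan(13.2 / (2 × 122)) = 2·arctan(0.05410) ≈ 6.1932°.

6.19°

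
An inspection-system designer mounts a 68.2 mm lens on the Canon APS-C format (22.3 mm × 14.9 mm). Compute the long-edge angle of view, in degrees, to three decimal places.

18.570°

Angle of view α = 2·arctan(w/2f) with w = 22.3 mm and f = 68.2 mm.
w/2f = 0.16349; arctan(0.16349) ≈ 9.2851°, so α ≈ 18.5703°.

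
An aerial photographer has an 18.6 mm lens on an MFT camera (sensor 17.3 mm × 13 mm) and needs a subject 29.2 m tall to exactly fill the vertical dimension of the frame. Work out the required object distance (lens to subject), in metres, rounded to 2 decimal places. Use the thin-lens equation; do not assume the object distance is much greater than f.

41.80 m

W: 29.2 m = 29200 mm.
Magnification m = h/W = dᵢ/dₒ; combined with 1/f = 1/dₒ + 1/dᵢ this gives dₒ = f·(1 + W/h).
dₒ = 18.6 mm × (1 + 29200/13) = 18.6 × 2247.1538 ≈ 41797.062 mm = 41.7971 m.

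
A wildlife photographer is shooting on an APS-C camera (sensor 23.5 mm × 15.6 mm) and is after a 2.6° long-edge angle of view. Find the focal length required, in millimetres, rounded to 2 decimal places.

From α = 2·arctan(w/2f) we get f = w / (2·tan(α/2)).
With w = 23.5 mm and α/2 = 1.3°, tan(α/2) ≈ 0.02269, so f ≈ 23.5 / 0.04539 ≈ 517.7768 mm.

517.78 mm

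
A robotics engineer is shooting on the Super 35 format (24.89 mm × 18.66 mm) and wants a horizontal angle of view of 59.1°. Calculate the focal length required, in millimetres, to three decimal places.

From α = 2·arctan(w/2f) we get f = w / (2·tan(α/2)).
With w = 24.89 mm and α/2 = 29.55°, tan(α/2) ≈ 0.56693, so f ≈ 24.89 / 1.13385 ≈ 21.9517 mm.

21.952 mm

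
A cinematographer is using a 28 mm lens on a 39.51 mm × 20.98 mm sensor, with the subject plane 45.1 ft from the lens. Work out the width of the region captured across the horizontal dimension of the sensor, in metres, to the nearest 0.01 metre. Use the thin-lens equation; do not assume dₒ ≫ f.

19.36 m

dₒ: 45.1 ft × 304.8 mm/ft = 13746.48 mm.
Similar triangles through the lens centre give W/dₒ = w/dᵢ; with 1/f = 1/dₒ + 1/dᵢ this gives W = w·(dₒ − f)/f.
W = 39.51 mm × (13746.5 − 28) / 28 = 39.51 × 489.9457 ≈ 19357.755 mm = 19.3578 m.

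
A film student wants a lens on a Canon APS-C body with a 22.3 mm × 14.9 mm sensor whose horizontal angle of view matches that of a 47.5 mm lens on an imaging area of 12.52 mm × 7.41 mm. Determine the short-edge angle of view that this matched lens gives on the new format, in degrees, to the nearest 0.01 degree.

10.06°

Equal horizontal AOV ⇒ f₂ = f₁ · 22.3/12.52 = 47.5 × 1.78115 ≈ 84.6046 mm.
Short-edge AOV on the new format = 2·arctan(14.9 / (2 × 84.6046)) = 2·arctan(0.08806) ≈ 10.0646°.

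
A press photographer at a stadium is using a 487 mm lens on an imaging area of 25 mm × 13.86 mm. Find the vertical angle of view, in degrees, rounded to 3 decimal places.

1.631°

Angle of view α = 2·arctan(h/2f) with h = 13.86 mm and f = 487 mm.
h/2f = 0.01423; arctan(0.01423) ≈ 0.8153°, so α ≈ 1.6305°.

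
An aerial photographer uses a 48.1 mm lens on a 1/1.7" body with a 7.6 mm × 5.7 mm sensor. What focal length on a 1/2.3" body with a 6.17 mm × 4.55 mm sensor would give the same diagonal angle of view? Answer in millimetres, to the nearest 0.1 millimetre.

38.8 mm

Sensor diagonal = √(7.6² + 5.7²) = √90.2500 ≈ 9.5000 mm.
Sensor diagonal = √(6.17² + 4.55²) = √58.7714 ≈ 7.6663 mm.
Equal angle of view means equal diagonal/f ratio, so f₂ = f₁ · (diagonal₂/diagonal₁) = 48.1 × 7.6663/9.5000.
f₂ = 48.1 × 0.80697 ≈ 38.815 mm.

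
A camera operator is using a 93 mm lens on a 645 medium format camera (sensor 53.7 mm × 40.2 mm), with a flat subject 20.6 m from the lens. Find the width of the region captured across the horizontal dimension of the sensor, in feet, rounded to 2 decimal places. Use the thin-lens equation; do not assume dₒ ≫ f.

dₒ: 20.6 m = 20600 mm.
Similar triangles through the lens centre give W/dₒ = w/dᵢ; with 1/f = 1/dₒ + 1/dᵢ this gives W = w·(dₒ − f)/f.
W = 53.7 mm × (20600 − 93) / 93 = 53.7 × 220.5054 ≈ 11841.139 mm = 11841.139/304.8 ft = 38.8489 ft.

38.85 ft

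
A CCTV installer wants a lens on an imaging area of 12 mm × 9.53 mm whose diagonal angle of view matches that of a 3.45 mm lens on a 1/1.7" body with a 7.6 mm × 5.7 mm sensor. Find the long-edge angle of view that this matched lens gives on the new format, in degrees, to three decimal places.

Sensor diagonal = √(7.6² + 5.7²) = √90.2500 ≈ 9.5000 mm.
Sensor diagonal = √(12² + 9.53²) = √234.8209 ≈ 15.3239 mm.
Equal diagonal AOV ⇒ f₂ = f₁ · 15.3239/9.5000 = 3.45 × 1.61304 ≈ 5.5650 mm.
Long-edge AOV on the new format = 2·arctan(12 / (2 × 5.5650)) = 2·arctan(1.07817) ≈ 94.3083°.

94.308°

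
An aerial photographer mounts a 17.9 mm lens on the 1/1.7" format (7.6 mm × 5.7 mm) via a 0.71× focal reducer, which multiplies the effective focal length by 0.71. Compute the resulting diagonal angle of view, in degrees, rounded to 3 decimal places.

40.987°

Effective focal length f = 17.9 × 0.71 = 12.709 mm.
Sensor diagonal = √(7.6² + 5.7²) = √90.2500 ≈ 9.5000 mm.
α = 2·arctan(9.500 / (2 × 12.709)) = 2·arctan(0.37375) ≈ 40.9865°.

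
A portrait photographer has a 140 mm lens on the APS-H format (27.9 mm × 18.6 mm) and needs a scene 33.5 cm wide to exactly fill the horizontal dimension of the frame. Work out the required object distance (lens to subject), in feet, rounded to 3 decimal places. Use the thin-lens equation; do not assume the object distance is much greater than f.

W: 33.5 cm = 335 mm.
Magnification m = w/W = dᵢ/dₒ; combined with 1/f = 1/dₒ + 1/dᵢ this gives dₒ = f·(1 + W/w).
dₒ = 140 mm × (1 + 335/27.9) = 140 × 13.0072 ≈ 1821.004 mm = 1821.004/304.8 ft = 5.97442 ft.

5.974 ft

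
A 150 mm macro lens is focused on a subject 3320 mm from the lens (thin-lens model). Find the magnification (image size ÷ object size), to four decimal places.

Thin lens: 1/f = 1/dₒ + 1/dᵢ → 1/dᵢ = 1/150 − 1/3320 = 0.0063655 mm⁻¹, so dᵢ ≈ 157.0978 mm.
Magnification m = dᵢ/dₒ = 157.0978/3320 ≈ 0.04732.

0.0473×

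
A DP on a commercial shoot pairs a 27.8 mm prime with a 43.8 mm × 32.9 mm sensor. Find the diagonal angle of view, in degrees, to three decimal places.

89.149°

Sensor diagonal = √(43.8² + 32.9²) = √3000.8500 ≈ 54.7800 mm.
Angle of view α = 2·arctan(d/2f) with d = 54.7800 mm and f = 27.8 mm.
d/2f = 0.98525; arctan(0.98525) ≈ 44.5744°, so α ≈ 89.1487°.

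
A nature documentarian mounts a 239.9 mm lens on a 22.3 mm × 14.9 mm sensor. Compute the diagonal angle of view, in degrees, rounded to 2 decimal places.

6.40°

Sensor diagonal = √(22.3² + 14.9²) = √719.3000 ≈ 26.8198 mm.
Angle of view α = 2·arctan(d/2f) with d = 26.8198 mm and f = 239.9 mm.
d/2f = 0.05590; arctan(0.05590) ≈ 3.1994°, so α ≈ 6.3988°.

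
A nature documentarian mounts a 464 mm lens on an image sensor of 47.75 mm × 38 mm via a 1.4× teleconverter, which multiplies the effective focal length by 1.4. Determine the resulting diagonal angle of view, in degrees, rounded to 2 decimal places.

Effective focal length f = 464 × 1.4 = 649.6 mm.
Sensor diagonal = √(47.75² + 38²) = √3724.0625 ≈ 61.0251 mm.
α = 2·arctan(61.025 / (2 × 649.6)) = 2·arctan(0.04697) ≈ 5.3786°.

5.38°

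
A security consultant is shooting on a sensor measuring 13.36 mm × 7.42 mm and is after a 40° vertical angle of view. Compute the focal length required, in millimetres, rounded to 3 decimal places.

10.193 mm

From α = 2·arctan(h/2f) we get f = h / (2·tan(α/2)).
With h = 7.42 mm and α/2 = 20°, tan(α/2) ≈ 0.36397, so f ≈ 7.42 / 0.72794 ≈ 10.1931 mm.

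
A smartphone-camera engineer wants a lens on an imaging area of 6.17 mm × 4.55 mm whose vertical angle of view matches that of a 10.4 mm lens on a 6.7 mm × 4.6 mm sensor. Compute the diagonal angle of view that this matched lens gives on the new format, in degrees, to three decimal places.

Equal vertical AOV ⇒ f₂ = f₁ · 4.55/4.6 = 10.4 × 0.98913 ≈ 10.2870 mm.
Sensor diagonal = √(6.17² + 4.55²) = √58.7714 ≈ 7.6663 mm.
Diagonal AOV on the new format = 2·arctan(7.6663 / (2 × 10.2870)) = 2·arctan(0.37262) ≈ 40.8728°.

40.873°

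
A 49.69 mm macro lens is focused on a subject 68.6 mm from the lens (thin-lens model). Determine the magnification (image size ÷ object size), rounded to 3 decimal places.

2.628×

Thin lens: 1/f = 1/dₒ + 1/dᵢ → 1/dᵢ = 1/49.69 − 1/68.6 = 0.0055475 mm⁻¹, so dᵢ ≈ 180.2609 mm.
Magnification m = dᵢ/dₒ = 180.2609/68.6 ≈ 2.62771.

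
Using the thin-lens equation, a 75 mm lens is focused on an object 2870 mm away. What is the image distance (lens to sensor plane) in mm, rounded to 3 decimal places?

77.013 mm

1/dᵢ = 1/f − 1/dₒ = 1/75 − 1/2870 = 0.0129849 mm⁻¹.
dᵢ = 1/0.0129849 ≈ 77.0125 mm.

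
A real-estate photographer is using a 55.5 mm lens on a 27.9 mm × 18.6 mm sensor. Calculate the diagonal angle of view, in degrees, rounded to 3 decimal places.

Sensor diagonal = √(27.9² + 18.6²) = √1124.3700 ≈ 33.5316 mm.
Angle of view α = 2·arctan(d/2f) with d = 33.5316 mm and f = 55.5 mm.
d/2f = 0.30209; arctan(0.30209) ≈ 16.8089°, so α ≈ 33.6177°.

33.618°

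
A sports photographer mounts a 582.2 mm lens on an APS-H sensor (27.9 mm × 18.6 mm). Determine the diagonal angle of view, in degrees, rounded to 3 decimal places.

Sensor diagonal = √(27.9² + 18.6²) = √1124.3700 ≈ 33.5316 mm.
Angle of view α = 2·arctan(d/2f) with d = 33.5316 mm and f = 582.2 mm.
d/2f = 0.02880; arctan(0.02880) ≈ 1.6495°, so α ≈ 3.2990°.

3.299°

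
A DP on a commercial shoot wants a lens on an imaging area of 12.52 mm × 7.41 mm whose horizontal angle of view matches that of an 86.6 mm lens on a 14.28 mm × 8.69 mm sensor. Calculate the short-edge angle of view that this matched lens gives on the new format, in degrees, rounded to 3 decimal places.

Equal horizontal AOV ⇒ f₂ = f₁ · 12.52/14.28 = 86.6 × 0.87675 ≈ 75.9266 mm.
Short-edge AOV on the new format = 2·arctan(7.41 / (2 × 75.9266)) = 2·arctan(0.04880) ≈ 5.5873°.

5.587°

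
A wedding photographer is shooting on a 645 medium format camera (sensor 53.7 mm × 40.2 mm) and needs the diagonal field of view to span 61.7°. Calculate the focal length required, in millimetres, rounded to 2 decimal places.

56.15 mm

Sensor diagonal = √(53.7² + 40.2²) = √4499.7300 ≈ 67.0800 mm.
From α = 2·arctan(d/2f) we get f = d / (2·tan(α/2)).
With d = 67.0800 mm and α/2 = 30.85°, tan(α/2) ≈ 0.59730, so f ≈ 67.0800 / 1.19461 ≈ 56.1524 mm.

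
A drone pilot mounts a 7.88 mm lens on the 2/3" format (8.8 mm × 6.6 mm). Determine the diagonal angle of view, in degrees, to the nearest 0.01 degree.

Sensor diagonal = √(8.8² + 6.6²) = √121.0000 ≈ 11.0000 mm.
Angle of view α = 2·arctan(d/2f) with d = 11.0000 mm and f = 7.88 mm.
d/2f = 0.69797; arctan(0.69797) ≈ 34.9139°, so α ≈ 69.8277°.

69.83°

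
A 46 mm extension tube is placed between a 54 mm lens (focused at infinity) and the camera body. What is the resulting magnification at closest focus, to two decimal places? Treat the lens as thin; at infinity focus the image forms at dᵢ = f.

0.85×

The tube moves the image plane from f to f + e, so dᵢ = 54 + 46 = 100 mm. Focus is achieved when 1/f = 1/dₒ + 1/dᵢ, giving dₒ = 1/(1/f − 1/(f+e)).
Magnification m = dᵢ/dₒ = (f+e)·(1/f − 1/(f+e)) = e/f = 46/54 ≈ 0.8519.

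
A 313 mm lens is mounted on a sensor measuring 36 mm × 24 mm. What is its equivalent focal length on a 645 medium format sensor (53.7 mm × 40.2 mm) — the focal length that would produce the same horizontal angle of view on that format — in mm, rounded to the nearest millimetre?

467 mm

Equal angle of view means equal width/f ratio, so f₂ = f₁ · (width₂/width₁) = 313 × 53.7/36.
f₂ = 313 × 1.49167 ≈ 466.892 mm.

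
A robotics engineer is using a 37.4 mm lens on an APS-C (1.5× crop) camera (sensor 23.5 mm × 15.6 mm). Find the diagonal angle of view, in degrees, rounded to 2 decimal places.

41.32°

Sensor diagonal = √(23.5² + 15.6²) = √795.6100 ≈ 28.2066 mm.
Angle of view α = 2·arctan(d/2f) with d = 28.2066 mm and f = 37.4 mm.
d/2f = 0.37709; arctan(0.37709) ≈ 20.6611°, so α ≈ 41.3222°.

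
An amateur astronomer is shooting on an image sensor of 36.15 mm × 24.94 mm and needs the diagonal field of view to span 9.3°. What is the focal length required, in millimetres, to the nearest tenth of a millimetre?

Sensor diagonal = √(36.15² + 24.94²) = √1928.8261 ≈ 43.9184 mm.
From α = 2·arctan(d/2f) we get f = d / (2·tan(α/2)).
With d = 43.9184 mm and α/2 = 4.65°, tan(α/2) ≈ 0.08134, so f ≈ 43.9184 / 0.16267 ≈ 269.9798 mm.

270.0 mm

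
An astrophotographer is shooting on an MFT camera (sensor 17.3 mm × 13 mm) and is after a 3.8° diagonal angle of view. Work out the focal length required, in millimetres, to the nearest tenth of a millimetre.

326.2 mm

Sensor diagonal = √(17.3² + 13²) = √468.2900 ≈ 21.6400 mm.
From α = 2·arctan(d/2f) we get f = d / (2·tan(α/2)).
With d = 21.6400 mm and α/2 = 1.9°, tan(α/2) ≈ 0.03317, so f ≈ 21.6400 / 0.06635 ≈ 326.1649 mm.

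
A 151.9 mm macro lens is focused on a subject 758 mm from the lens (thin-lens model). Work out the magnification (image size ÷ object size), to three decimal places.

Thin lens: 1/f = 1/dₒ + 1/dᵢ → 1/dᵢ = 1/151.9 − 1/758 = 0.0052640 mm⁻¹, so dᵢ ≈ 189.9690 mm.
Magnification m = dᵢ/dₒ = 189.9690/758 ≈ 0.25062.

0.251×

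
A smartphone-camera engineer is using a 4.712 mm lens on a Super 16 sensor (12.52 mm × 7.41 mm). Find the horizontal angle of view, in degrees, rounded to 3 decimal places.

Angle of view α = 2·arctan(w/2f) with w = 12.52 mm and f = 4.712 mm.
w/2f = 1.32852; arctan(1.32852) ≈ 53.0307°, so α ≈ 106.0613°.

106.061°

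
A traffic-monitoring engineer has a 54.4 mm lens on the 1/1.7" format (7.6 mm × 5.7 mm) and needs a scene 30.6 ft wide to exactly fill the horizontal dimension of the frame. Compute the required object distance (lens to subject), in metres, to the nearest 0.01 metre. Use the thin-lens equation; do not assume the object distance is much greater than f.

W: 30.6 ft × 304.8 mm/ft = 9326.88 mm.
Magnification m = w/W = dᵢ/dₒ; combined with 1/f = 1/dₒ + 1/dᵢ this gives dₒ = f·(1 + W/w).
dₒ = 54.4 mm × (1 + 9326.88/7.6) = 54.4 × 1228.2210 ≈ 66815.223 mm = 66.8152 m.

66.82 m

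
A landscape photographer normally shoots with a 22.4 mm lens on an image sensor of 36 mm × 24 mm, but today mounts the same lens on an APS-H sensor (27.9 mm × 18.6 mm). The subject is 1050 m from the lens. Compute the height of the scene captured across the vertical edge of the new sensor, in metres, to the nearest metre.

The focal length stays 22.4 mm; the relevant sensor dimension is now h = 18.6 mm. Object distance dₒ = 1050 m = 1.05e+06 mm.
Thin-lens field height W = h·(dₒ − f)/f = 18.6 × (1.05e+06 − 22.4)/22.4 ≈ 871856.400 mm = 871.856 m.

872 m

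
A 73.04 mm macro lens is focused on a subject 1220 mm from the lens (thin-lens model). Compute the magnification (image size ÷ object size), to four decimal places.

0.0637×

Thin lens: 1/f = 1/dₒ + 1/dᵢ → 1/dᵢ = 1/73.04 − 1/1220 = 0.0128715 mm⁻¹, so dᵢ ≈ 77.6913 mm.
Magnification m = dᵢ/dₒ = 77.6913/1220 ≈ 0.06368.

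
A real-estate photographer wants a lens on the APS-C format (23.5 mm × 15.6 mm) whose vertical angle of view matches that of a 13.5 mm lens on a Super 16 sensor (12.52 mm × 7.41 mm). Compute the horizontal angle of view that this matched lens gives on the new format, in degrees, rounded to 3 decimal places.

44.923°

Equal vertical AOV ⇒ f₂ = f₁ · 15.6/7.41 = 13.5 × 2.10526 ≈ 28.4211 mm.
Horizontal AOV on the new format = 2·arctan(23.5 / (2 × 28.4211)) = 2·arctan(0.41343) ≈ 44.9229°.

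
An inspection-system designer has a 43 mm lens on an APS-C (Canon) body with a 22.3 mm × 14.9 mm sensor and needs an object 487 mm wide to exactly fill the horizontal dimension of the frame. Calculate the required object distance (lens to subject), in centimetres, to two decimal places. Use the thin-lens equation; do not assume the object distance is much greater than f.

Magnification m = w/W = dᵢ/dₒ; combined with 1/f = 1/dₒ + 1/dᵢ this gives dₒ = f·(1 + W/w).
dₒ = 43 mm × (1 + 487/22.3) = 43 × 22.8386 ≈ 982.058 mm = 98.2058 cm.

98.21 cm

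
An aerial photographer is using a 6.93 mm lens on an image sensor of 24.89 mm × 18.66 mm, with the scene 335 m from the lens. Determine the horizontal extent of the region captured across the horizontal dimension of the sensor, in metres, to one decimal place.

1203.2 m

dₒ: 335 m = 335000 mm.
Similar triangles through the lens centre give W/dₒ = w/dᵢ; with 1/f = 1/dₒ + 1/dᵢ this gives W = w·(dₒ − f)/f.
W = 24.89 mm × (335000 − 6.93) / 6.93 = 24.89 × 48339.5483 ≈ 1203171.358 mm = 1203.17 m.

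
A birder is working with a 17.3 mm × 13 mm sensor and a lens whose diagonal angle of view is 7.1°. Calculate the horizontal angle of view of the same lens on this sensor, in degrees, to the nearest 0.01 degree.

5.68°

Sensor diagonal = √(17.3² + 13²) = √468.2900 ≈ 21.6400 mm.
From the diagonal AOV: f = 21.6400 / (2·tan(3.55°)) = 21.6400 / 0.12408 ≈ 174.4076 mm.
Horizontal AOV = 2·arctan(17.3 / (2 × 174.4076)) = 2·arctan(0.04960) ≈ 5.6787°.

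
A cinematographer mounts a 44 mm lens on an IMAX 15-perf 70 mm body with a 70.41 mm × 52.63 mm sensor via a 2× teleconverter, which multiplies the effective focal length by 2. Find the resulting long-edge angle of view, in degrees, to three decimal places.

Effective focal length f = 44 × 2 = 88 mm.
α = 2·arctan(70.41 / (2 × 88)) = 2·arctan(0.40006) ≈ 43.6084°.

43.608°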